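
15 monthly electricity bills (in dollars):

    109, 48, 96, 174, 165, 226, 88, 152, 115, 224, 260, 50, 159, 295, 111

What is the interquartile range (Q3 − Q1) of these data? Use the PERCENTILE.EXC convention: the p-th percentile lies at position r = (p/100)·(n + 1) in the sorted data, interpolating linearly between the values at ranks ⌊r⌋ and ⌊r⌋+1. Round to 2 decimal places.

Sorted: 48, 50, 88, 96, 109, 111, 115, 152, 159, 165, 174, 224, 226, 260, 295.
n = 15.
P25: r = 4 (integer) → 96.
P75: r = 12 (integer) → 224.
Difference: 224 − 96 = 128.

128.00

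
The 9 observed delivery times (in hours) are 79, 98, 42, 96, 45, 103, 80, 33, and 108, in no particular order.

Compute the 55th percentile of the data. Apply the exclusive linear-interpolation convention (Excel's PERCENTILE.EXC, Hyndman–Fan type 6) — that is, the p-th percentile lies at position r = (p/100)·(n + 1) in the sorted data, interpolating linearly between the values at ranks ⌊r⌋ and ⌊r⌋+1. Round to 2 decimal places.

88.00

Sorted: 33, 42, 45, 79, 80, 96, 98, 103, 108.
n = 9.
r = (55/100)·(9 + 1) = 5.5.
Rank 5 is 80 and rank 6 is 96.
Interpolate: 80 + 0.5·(96 − 80) = 80 + 0.5·16 = 88.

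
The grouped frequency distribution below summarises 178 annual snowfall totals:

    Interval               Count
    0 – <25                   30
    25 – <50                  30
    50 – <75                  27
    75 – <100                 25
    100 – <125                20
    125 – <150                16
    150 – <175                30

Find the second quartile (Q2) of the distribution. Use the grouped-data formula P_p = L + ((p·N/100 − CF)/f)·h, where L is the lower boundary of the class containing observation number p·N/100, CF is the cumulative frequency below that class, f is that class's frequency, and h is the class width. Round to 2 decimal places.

N = 178; target position k = 50/100 · 178 = 89.
Cumulative frequencies: 30, 60, 87, 112, 132, 148, 178.
Observation 89 falls in the class 75 – <100.
L = 75, CF = 87, f = 25, h = 25.
P50 = 75 + ((89 − 87)/25)·25 = 75 + 2 = 77.

77.00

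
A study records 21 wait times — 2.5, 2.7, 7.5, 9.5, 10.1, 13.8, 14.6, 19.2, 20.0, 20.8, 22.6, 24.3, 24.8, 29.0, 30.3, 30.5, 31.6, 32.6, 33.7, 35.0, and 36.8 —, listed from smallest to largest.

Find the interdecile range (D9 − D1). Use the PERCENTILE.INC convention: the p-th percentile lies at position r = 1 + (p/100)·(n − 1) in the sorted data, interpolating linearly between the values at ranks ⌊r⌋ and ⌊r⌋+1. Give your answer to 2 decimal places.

n = 21.
P10: r = 3 (integer) → 7.5.
P90: r = 19 (integer) → 33.7.
Difference: 33.7 − 7.5 = 26.2.

26.20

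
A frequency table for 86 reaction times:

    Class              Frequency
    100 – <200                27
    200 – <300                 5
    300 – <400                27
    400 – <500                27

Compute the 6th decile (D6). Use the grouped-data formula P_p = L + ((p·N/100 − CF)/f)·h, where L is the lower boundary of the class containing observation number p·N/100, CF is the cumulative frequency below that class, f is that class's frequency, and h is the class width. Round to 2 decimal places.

372.59

N = 86; target position k = 60/100 · 86 = 51.6.
Cumulative frequencies: 27, 32, 59, 86.
Observation 51.6 falls in the class 300 – <400.
L = 300, CF = 32, f = 27, h = 100.
P60 = 300 + ((51.6 − 32)/27)·100 = 300 + 72.5926 = 372.593.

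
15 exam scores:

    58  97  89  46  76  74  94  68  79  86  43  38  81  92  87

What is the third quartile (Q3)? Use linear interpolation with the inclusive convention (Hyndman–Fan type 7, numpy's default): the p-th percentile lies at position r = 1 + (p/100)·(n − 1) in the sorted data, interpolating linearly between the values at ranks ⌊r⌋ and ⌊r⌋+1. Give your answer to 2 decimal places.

Sorted: 38, 43, 46, 58, 68, 74, 76, 79, 81, 86, 87, 89, 92, 94, 97.
n = 15.
r = 1 + (75/100)·(15 − 1) = 1 + 10.5 = 11.5.
Rank 11 is 87 and rank 12 is 89.
Interpolate: 87 + 0.5·(89 − 87) = 87 + 0.5·2 = 88.

88.00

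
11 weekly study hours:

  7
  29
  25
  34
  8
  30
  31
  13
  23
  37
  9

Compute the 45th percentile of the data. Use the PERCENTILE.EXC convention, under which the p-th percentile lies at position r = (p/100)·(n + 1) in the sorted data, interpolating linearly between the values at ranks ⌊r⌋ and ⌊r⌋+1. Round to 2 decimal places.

Sorted: 7, 8, 9, 13, 23, 25, 29, 30, 31, 34, 37.
n = 11.
r = (45/100)·(11 + 1) = 5.4.
Rank 5 is 23 and rank 6 is 25.
Interpolate: 23 + 0.4·(25 − 23) = 23 + 0.4·2 = 23.8.

23.80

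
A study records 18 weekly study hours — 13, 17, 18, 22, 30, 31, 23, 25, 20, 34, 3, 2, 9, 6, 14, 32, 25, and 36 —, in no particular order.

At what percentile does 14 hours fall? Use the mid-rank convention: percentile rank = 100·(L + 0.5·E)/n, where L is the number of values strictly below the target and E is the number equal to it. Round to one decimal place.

30.6

Sorted: 2, 3, 6, 9, 13, 14, 17, 18, 20, 22, 23, 25, 25, 30, 31, 32, 34, 36.
Count below 14: L = 5; count equal: E = 1; n = 18.
Percentile rank = 100·(5 + 0.5·1)/18 = 100·5.5/18 = 30.56.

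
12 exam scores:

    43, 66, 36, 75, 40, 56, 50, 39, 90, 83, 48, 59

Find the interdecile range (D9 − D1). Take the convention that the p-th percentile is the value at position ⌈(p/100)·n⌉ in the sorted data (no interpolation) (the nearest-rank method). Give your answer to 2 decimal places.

Sorted: 36, 39, 40, 43, 48, 50, 56, 59, 66, 75, 83, 90.
n = 12.
P10: rank ⌈10/100·12⌉ = 2 → 39.
P90: rank ⌈90/100·12⌉ = 11 → 83.
Difference: 83 − 39 = 44.

44.00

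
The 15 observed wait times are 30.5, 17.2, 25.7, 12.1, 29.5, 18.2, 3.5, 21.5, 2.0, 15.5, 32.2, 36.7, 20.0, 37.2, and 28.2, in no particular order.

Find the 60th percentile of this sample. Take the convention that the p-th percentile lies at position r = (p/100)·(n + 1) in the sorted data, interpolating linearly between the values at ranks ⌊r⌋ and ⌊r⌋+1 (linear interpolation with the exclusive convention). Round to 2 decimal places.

Sorted: 2.0, 3.5, 12.1, 15.5, 17.2, 18.2, 20.0, 21.5, 25.7, 28.2, 29.5, 30.5, 32.2, 36.7, 37.2.
n = 15.
r = (60/100)·(15 + 1) = 9.6.
Rank 9 is 25.7 and rank 10 is 28.2.
Interpolate: 25.7 + 0.6·(28.2 − 25.7) = 25.7 + 0.6·2.5 = 27.2.

27.20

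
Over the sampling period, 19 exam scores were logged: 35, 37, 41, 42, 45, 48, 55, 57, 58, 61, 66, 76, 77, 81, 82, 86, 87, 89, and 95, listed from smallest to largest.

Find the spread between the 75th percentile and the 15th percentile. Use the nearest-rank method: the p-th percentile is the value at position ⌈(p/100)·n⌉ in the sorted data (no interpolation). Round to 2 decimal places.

n = 19.
P15: rank ⌈15/100·19⌉ = 3 → 41.
P75: rank ⌈75/100·19⌉ = 15 → 82.
Difference: 82 − 41 = 41.

41.00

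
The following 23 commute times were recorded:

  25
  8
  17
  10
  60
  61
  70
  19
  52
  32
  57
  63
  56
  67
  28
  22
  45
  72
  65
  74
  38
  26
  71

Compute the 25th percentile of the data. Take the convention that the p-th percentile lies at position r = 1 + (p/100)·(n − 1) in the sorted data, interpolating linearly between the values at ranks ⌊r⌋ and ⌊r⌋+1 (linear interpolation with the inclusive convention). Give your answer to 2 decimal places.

Sorted: 8, 10, 17, 19, 22, 25, 26, 28, 32, 38, 45, 52, 56, 57, 60, 61, 63, 65, 67, 70, 71, 72, 74.
n = 23.
r = 1 + (25/100)·(23 − 1) = 1 + 5.5 = 6.5.
Rank 6 is 25 and rank 7 is 26.
Interpolate: 25 + 0.5·(26 − 25) = 25 + 0.5·1 = 25.5.

25.50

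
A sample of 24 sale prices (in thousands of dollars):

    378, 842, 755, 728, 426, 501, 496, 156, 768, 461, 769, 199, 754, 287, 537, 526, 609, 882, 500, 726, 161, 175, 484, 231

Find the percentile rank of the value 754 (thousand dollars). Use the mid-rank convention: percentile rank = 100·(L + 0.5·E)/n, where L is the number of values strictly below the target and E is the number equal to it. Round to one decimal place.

77.1

Sorted: 156, 161, 175, 199, 231, 287, 378, 426, 461, 484, 496, 500, 501, 526, 537, 609, 726, 728, 754, 755, 768, 769, 842, 882.
Count below 754: L = 18; count equal: E = 1; n = 24.
Percentile rank = 100·(18 + 0.5·1)/24 = 100·18.5/24 = 77.08.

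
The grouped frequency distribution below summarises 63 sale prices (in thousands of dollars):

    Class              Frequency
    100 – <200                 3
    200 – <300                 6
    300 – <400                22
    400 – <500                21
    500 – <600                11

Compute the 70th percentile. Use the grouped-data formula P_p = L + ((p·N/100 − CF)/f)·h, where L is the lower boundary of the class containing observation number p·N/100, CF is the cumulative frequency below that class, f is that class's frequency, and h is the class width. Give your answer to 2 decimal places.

N = 63; target position k = 70/100 · 63 = 44.1.
Cumulative frequencies: 3, 9, 31, 52, 63.
Observation 44.1 falls in the class 400 – <500.
L = 400, CF = 31, f = 21, h = 100.
P70 = 400 + ((44.1 − 31)/21)·100 = 400 + 62.381 = 462.381.

462.38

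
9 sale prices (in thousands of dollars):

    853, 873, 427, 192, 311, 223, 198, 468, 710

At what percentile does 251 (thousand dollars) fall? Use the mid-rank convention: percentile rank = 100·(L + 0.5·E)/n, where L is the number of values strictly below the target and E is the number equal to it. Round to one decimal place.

Sorted: 192, 198, 223, 311, 427, 468, 710, 853, 873.
Count below 251: L = 3; count equal: E = 0; n = 9.
Percentile rank = 100·(3 + 0.5·0)/9 = 100·3/9 = 33.33.

33.3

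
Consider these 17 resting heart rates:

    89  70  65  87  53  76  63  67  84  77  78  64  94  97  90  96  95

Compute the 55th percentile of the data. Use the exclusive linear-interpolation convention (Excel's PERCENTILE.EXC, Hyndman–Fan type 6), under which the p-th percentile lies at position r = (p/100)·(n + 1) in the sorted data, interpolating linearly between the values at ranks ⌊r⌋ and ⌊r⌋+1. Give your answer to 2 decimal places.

Sorted: 53, 63, 64, 65, 67, 70, 76, 77, 78, 84, 87, 89, 90, 94, 95, 96, 97.
n = 17.
r = (55/100)·(17 + 1) = 9.9.
Rank 9 is 78 and rank 10 is 84.
Interpolate: 78 + 0.9·(84 − 78) = 78 + 0.9·6 = 83.4.

83.40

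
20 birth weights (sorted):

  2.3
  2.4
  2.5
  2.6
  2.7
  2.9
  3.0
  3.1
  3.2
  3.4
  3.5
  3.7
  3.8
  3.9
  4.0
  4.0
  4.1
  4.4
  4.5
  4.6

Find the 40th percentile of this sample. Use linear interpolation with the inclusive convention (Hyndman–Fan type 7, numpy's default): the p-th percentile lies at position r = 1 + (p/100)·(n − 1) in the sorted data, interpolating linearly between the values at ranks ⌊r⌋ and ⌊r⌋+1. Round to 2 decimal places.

3.16

n = 20.
r = 1 + (40/100)·(20 − 1) = 1 + 7.6 = 8.6.
Rank 8 is 3.1 and rank 9 is 3.2.
Interpolate: 3.1 + 0.6·(3.2 − 3.1) = 3.1 + 0.6·0.1 = 3.16.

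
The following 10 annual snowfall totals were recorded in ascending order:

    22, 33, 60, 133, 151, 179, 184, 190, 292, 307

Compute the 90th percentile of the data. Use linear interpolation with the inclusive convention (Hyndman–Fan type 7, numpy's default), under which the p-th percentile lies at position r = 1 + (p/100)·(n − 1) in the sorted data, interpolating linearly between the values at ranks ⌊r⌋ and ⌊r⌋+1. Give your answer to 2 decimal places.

n = 10.
r = 1 + (90/100)·(10 − 1) = 1 + 8.1 = 9.1.
Rank 9 is 292 and rank 10 is 307.
Interpolate: 292 + 0.1·(307 − 292) = 292 + 0.1·15 = 293.5.

293.50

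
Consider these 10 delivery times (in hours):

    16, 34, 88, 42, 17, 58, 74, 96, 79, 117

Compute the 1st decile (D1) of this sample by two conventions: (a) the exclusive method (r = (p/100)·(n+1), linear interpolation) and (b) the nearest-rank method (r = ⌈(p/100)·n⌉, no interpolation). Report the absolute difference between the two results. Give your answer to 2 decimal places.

0.10

Sorted: 16, 17, 34, 42, 58, 74, 79, 88, 96, 117.
n = 10.
(a) r = 1.1; between ranks 1 (16) and 2 (17): 16.1.
(b) the nearest-rank method: rank 1 → 16.
|16.1 − 16| = 0.1.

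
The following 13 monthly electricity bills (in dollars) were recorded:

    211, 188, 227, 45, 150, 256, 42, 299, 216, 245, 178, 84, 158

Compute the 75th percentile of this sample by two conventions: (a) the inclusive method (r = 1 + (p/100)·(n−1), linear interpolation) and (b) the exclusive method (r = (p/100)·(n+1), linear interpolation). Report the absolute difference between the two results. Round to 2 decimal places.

9.00

Sorted: 42, 45, 84, 150, 158, 178, 188, 211, 216, 227, 245, 256, 299.
n = 13.
(a) r = 10 → value at rank 10 = 227.
(b) r = 10.5; between ranks 10 (227) and 11 (245): 236.
|227 − 236| = 9.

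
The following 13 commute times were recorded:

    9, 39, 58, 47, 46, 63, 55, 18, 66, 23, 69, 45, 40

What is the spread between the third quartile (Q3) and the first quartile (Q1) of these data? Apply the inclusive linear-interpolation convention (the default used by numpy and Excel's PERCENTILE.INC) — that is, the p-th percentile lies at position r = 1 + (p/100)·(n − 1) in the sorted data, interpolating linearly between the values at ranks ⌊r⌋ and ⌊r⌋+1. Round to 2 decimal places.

Sorted: 9, 18, 23, 39, 40, 45, 46, 47, 55, 58, 63, 66, 69.
n = 13.
P25: r = 4 (integer) → 39.
P75: r = 10 (integer) → 58.
Difference: 58 − 39 = 19.

19.00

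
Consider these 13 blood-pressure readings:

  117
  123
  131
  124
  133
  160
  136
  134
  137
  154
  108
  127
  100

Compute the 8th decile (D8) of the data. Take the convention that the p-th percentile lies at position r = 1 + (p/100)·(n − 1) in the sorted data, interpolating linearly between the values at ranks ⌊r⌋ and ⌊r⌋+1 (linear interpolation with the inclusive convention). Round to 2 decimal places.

136.60

Sorted: 100, 108, 117, 123, 124, 127, 131, 133, 134, 136, 137, 154, 160.
n = 13.
r = 1 + (80/100)·(13 − 1) = 1 + 9.6 = 10.6.
Rank 10 is 136 and rank 11 is 137.
Interpolate: 136 + 0.6·(137 − 136) = 136 + 0.6·1 = 136.6.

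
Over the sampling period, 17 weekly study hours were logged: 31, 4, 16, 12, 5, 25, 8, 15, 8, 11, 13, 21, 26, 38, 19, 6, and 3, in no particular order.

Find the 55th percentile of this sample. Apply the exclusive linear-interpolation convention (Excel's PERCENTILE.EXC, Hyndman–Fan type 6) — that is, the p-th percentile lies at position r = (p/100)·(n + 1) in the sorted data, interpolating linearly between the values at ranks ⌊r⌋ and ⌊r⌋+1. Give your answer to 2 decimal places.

Sorted: 3, 4, 5, 6, 8, 8, 11, 12, 13, 15, 16, 19, 21, 25, 26, 31, 38.
n = 17.
r = (55/100)·(17 + 1) = 9.9.
Rank 9 is 13 and rank 10 is 15.
Interpolate: 13 + 0.9·(15 − 13) = 13 + 0.9·2 = 14.8.

14.80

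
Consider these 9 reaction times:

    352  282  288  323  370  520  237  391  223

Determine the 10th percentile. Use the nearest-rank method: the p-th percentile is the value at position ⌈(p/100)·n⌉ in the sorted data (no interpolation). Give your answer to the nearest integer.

223

Sorted: 223, 237, 282, 288, 323, 352, 370, 391, 520.
n = 9.
Position = ⌈10/100 · 9⌉ = ⌈0.9⌉ = 1.
The value at rank 1 is 223.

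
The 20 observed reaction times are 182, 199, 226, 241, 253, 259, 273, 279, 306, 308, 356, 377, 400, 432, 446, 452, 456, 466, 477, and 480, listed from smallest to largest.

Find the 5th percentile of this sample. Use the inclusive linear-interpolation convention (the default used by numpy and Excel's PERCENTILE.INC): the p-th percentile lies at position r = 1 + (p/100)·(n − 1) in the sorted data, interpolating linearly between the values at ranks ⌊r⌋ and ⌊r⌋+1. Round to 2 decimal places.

198.15

n = 20.
r = 1 + (5/100)·(20 − 1) = 1 + 0.95 = 1.95.
Rank 1 is 182 and rank 2 is 199.
Interpolate: 182 + 0.95·(199 − 182) = 182 + 0.95·17 = 198.15.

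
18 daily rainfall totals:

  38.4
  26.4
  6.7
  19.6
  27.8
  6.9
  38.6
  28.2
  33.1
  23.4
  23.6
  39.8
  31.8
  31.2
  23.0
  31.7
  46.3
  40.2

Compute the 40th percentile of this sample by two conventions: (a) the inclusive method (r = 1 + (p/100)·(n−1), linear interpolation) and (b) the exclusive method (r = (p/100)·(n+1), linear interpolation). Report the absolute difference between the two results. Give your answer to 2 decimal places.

Sorted: 6.7, 6.9, 19.6, 23.0, 23.4, 23.6, 26.4, 27.8, 28.2, 31.2, 31.7, 31.8, 33.1, 38.4, 38.6, 39.8, 40.2, 46.3.
n = 18.
(a) r = 7.8; between ranks 7 (26.4) and 8 (27.8): 27.52.
(b) r = 7.6; between ranks 7 (26.4) and 8 (27.8): 27.24.
|27.52 − 27.24| = 0.28.

0.28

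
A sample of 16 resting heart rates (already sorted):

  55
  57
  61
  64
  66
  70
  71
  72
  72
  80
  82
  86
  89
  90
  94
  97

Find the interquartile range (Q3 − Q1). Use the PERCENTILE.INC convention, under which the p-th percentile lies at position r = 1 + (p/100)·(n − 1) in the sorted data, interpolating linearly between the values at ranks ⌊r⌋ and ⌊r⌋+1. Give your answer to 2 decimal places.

21.25

n = 16.
P25: r = 4.75; ranks 4–5 are 64, 66; interpolating gives 65.5.
P75: r = 12.25; ranks 12–13 are 86, 89; interpolating gives 86.75.
Difference: 86.75 − 65.5 = 21.25.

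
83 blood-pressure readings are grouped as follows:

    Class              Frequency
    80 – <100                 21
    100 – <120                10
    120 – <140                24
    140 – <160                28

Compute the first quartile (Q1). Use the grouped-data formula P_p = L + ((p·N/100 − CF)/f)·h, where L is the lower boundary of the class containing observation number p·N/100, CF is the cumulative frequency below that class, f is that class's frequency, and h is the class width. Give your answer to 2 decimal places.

N = 83; target position k = 25/100 · 83 = 20.75.
Cumulative frequencies: 21, 31, 55, 83.
Observation 20.75 falls in the class 80 – <100.
L = 80, CF = 0, f = 21, h = 20.
P25 = 80 + ((20.75 − 0)/21)·20 = 80 + 19.7619 = 99.7619.

99.76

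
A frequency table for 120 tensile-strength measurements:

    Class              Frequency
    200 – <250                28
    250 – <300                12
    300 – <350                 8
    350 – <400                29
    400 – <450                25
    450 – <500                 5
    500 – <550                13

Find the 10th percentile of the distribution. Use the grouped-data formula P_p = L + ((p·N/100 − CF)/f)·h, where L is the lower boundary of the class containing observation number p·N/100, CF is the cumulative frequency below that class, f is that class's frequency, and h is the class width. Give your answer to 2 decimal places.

N = 120; target position k = 10/100 · 120 = 12.
Cumulative frequencies: 28, 40, 48, 77, 102, 107, 120.
Observation 12 falls in the class 200 – <250.
L = 200, CF = 0, f = 28, h = 50.
P10 = 200 + ((12 − 0)/28)·50 = 200 + 21.4286 = 221.429.

221.43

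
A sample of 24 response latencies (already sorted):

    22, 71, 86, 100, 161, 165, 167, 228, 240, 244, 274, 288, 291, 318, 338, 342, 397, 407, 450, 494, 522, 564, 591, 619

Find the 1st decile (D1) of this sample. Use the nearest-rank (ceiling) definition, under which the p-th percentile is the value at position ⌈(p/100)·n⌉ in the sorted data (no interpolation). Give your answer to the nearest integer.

n = 24.
Position = ⌈10/100 · 24⌉ = ⌈2.4⌉ = 3.
The value at rank 3 is 86.

86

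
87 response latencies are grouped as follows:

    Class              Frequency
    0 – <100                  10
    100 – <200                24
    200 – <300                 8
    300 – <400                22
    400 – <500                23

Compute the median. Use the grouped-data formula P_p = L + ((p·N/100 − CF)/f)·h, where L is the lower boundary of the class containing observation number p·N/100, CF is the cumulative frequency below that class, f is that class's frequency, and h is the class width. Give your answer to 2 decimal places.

N = 87; target position k = 50/100 · 87 = 43.5.
Cumulative frequencies: 10, 34, 42, 64, 87.
Observation 43.5 falls in the class 300 – <400.
L = 300, CF = 42, f = 22, h = 100.
P50 = 300 + ((43.5 − 42)/22)·100 = 300 + 6.81818 = 306.818.

306.82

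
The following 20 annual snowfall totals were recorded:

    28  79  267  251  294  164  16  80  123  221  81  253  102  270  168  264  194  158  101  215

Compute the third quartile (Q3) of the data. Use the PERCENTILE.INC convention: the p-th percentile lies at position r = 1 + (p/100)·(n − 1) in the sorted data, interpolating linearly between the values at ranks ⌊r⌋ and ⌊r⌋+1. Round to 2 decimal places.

Sorted: 16, 28, 79, 80, 81, 101, 102, 123, 158, 164, 168, 194, 215, 221, 251, 253, 264, 267, 270, 294.
n = 20.
r = 1 + (75/100)·(20 − 1) = 1 + 14.25 = 15.25.
Rank 15 is 251 and rank 16 is 253.
Interpolate: 251 + 0.25·(253 − 251) = 251 + 0.25·2 = 251.5.

251.50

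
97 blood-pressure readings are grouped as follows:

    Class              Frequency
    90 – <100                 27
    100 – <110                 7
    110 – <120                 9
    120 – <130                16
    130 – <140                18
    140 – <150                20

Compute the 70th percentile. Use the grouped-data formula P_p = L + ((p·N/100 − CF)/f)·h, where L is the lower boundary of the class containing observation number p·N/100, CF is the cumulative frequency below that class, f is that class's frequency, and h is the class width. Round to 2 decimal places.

134.94

N = 97; target position k = 70/100 · 97 = 67.9.
Cumulative frequencies: 27, 34, 43, 59, 77, 97.
Observation 67.9 falls in the class 130 – <140.
L = 130, CF = 59, f = 18, h = 10.
P70 = 130 + ((67.9 − 59)/18)·10 = 130 + 4.94444 = 134.944.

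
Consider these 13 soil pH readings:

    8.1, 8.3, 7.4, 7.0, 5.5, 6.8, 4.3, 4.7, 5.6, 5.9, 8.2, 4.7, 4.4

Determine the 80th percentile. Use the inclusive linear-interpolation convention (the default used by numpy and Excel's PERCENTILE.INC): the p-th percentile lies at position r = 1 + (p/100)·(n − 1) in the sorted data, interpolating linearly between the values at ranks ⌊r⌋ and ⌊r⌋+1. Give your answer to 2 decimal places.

Sorted: 4.3, 4.4, 4.7, 4.7, 5.5, 5.6, 5.9, 6.8, 7.0, 7.4, 8.1, 8.2, 8.3.
n = 13.
r = 1 + (80/100)·(13 − 1) = 1 + 9.6 = 10.6.
Rank 10 is 7.4 and rank 11 is 8.1.
Interpolate: 7.4 + 0.6·(8.1 − 7.4) = 7.4 + 0.6·0.7 = 7.82.

7.82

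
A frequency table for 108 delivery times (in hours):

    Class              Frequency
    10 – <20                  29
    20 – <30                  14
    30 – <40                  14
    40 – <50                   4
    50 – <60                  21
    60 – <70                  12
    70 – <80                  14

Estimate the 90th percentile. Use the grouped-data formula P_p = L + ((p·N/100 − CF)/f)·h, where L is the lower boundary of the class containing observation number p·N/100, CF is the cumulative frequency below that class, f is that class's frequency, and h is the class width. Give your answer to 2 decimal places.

72.29

N = 108; target position k = 90/100 · 108 = 97.2.
Cumulative frequencies: 29, 43, 57, 61, 82, 94, 108.
Observation 97.2 falls in the class 70 – <80.
L = 70, CF = 94, f = 14, h = 10.
P90 = 70 + ((97.2 − 94)/14)·10 = 70 + 2.28571 = 72.2857.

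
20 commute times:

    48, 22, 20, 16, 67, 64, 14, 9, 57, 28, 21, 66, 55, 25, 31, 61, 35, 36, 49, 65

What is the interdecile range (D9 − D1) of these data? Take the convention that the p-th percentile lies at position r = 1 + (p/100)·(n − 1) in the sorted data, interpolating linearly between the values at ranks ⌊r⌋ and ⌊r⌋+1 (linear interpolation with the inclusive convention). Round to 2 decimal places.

Sorted: 9, 14, 16, 20, 21, 22, 25, 28, 31, 35, 36, 48, 49, 55, 57, 61, 64, 65, 66, 67.
n = 20.
P10: r = 2.9; ranks 2–3 are 14, 16; interpolating gives 15.8.
P90: r = 18.1; ranks 18–19 are 65, 66; interpolating gives 65.1.
Difference: 65.1 − 15.8 = 49.3.

49.30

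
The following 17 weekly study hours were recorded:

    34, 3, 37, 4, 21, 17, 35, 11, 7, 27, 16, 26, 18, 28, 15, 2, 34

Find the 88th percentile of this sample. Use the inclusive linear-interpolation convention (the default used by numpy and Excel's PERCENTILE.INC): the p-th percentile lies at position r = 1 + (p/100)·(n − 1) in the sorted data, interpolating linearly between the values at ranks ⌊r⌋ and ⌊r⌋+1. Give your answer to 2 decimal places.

34.08

Sorted: 2, 3, 4, 7, 11, 15, 16, 17, 18, 21, 26, 27, 28, 34, 34, 35, 37.
n = 17.
r = 1 + (88/100)·(17 − 1) = 1 + 14.08 = 15.08.
Rank 15 is 34 and rank 16 is 35.
Interpolate: 34 + 0.08·(35 − 34) = 34 + 0.08·1 = 34.08.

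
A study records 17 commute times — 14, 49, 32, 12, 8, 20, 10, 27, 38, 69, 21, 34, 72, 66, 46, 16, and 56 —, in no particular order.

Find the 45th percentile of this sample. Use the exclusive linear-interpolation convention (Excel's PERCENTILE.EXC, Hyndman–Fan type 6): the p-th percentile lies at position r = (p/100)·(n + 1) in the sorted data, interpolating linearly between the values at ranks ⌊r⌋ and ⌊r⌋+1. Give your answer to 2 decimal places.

27.50

Sorted: 8, 10, 12, 14, 16, 20, 21, 27, 32, 34, 38, 46, 49, 56, 66, 69, 72.
n = 17.
r = (45/100)·(17 + 1) = 8.1.
Rank 8 is 27 and rank 9 is 32.
Interpolate: 27 + 0.1·(32 − 27) = 27 + 0.1·5 = 27.5.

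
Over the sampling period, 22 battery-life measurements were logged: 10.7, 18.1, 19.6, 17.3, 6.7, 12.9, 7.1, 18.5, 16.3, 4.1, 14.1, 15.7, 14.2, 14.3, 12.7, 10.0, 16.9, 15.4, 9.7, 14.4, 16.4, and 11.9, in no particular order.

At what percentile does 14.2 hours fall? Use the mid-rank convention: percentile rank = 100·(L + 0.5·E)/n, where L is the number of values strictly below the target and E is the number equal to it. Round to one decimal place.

Sorted: 4.1, 6.7, 7.1, 9.7, 10.0, 10.7, 11.9, 12.7, 12.9, 14.1, 14.2, 14.3, 14.4, 15.4, 15.7, 16.3, 16.4, 16.9, 17.3, 18.1, 18.5, 19.6.
Count below 14.2: L = 10; count equal: E = 1; n = 22.
Percentile rank = 100·(10 + 0.5·1)/22 = 100·10.5/22 = 47.73.

47.7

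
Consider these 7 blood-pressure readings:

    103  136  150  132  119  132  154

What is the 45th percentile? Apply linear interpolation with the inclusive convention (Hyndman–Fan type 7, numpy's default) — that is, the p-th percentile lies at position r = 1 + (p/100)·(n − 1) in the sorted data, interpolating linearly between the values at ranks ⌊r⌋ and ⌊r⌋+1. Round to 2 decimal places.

132.00

Sorted: 103, 119, 132, 132, 136, 150, 154.
n = 7.
r = 1 + (45/100)·(7 − 1) = 1 + 2.7 = 3.7.
Rank 3 is 132 and rank 4 is 132.
Interpolate: 132 + 0.7·(132 − 132) = 132 + 0.7·0 = 132.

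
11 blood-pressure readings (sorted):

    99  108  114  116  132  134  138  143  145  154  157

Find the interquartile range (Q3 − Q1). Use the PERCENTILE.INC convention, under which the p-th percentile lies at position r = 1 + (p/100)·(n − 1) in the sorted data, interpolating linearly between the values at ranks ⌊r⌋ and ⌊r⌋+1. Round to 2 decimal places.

29.00

n = 11.
P25: r = 3.5; ranks 3–4 are 114, 116; interpolating gives 115.
P75: r = 8.5; ranks 8–9 are 143, 145; interpolating gives 144.
Difference: 144 − 115 = 29.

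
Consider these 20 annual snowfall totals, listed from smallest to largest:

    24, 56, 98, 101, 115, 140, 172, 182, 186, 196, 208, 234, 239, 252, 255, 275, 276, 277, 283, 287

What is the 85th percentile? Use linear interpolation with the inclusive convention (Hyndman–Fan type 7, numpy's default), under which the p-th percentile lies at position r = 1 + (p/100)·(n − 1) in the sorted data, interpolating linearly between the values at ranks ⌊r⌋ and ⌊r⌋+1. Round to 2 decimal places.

276.15

n = 20.
r = 1 + (85/100)·(20 − 1) = 1 + 16.15 = 17.15.
Rank 17 is 276 and rank 18 is 277.
Interpolate: 276 + 0.15·(277 − 276) = 276 + 0.15·1 = 276.15.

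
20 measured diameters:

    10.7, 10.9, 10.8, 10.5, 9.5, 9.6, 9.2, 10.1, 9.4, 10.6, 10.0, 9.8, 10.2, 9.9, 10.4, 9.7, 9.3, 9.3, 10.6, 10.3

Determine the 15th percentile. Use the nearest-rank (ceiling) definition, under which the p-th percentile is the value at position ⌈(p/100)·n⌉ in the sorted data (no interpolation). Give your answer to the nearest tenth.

Sorted: 9.2, 9.3, 9.3, 9.4, 9.5, 9.6, 9.7, 9.8, 9.9, 10.0, 10.1, 10.2, 10.3, 10.4, 10.5, 10.6, 10.6, 10.7, 10.8, 10.9.
n = 20.
Position = ⌈15/100 · 20⌉ = ⌈3⌉ = 3.
The value at rank 3 is 9.3.

9.3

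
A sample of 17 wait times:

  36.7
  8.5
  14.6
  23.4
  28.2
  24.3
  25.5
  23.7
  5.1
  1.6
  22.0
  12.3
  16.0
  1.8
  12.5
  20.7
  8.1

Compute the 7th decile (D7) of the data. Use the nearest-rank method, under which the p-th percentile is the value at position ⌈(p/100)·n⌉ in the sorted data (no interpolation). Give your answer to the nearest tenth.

23.4

Sorted: 1.6, 1.8, 5.1, 8.1, 8.5, 12.3, 12.5, 14.6, 16.0, 20.7, 22.0, 23.4, 23.7, 24.3, 25.5, 28.2, 36.7.
n = 17.
Position = ⌈70/100 · 17⌉ = ⌈11.9⌉ = 12.
The value at rank 12 is 23.4.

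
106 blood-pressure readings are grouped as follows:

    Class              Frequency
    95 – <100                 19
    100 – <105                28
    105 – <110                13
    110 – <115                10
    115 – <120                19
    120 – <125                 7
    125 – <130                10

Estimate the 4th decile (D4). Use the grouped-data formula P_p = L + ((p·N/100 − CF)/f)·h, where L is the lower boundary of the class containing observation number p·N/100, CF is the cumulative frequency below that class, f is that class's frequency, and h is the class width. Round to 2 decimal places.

N = 106; target position k = 40/100 · 106 = 42.4.
Cumulative frequencies: 19, 47, 60, 70, 89, 96, 106.
Observation 42.4 falls in the class 100 – <105.
L = 100, CF = 19, f = 28, h = 5.
P40 = 100 + ((42.4 − 19)/28)·5 = 100 + 4.17857 = 104.179.

104.18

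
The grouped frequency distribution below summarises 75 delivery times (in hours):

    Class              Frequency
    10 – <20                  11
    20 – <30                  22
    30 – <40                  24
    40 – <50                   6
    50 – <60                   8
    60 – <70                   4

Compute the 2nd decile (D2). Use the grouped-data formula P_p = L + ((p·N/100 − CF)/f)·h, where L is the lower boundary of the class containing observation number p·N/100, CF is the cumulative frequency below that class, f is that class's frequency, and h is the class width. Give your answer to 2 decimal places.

N = 75; target position k = 20/100 · 75 = 15.
Cumulative frequencies: 11, 33, 57, 63, 71, 75.
Observation 15 falls in the class 20 – <30.
L = 20, CF = 11, f = 22, h = 10.
P20 = 20 + ((15 − 11)/22)·10 = 20 + 1.81818 = 21.8182.

21.82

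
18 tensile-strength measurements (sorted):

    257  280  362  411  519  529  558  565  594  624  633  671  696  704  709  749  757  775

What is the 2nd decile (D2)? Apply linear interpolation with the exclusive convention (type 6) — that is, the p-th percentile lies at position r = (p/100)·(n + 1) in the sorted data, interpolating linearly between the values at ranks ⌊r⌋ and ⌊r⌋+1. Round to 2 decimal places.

401.20

n = 18.
r = (20/100)·(18 + 1) = 3.8.
Rank 3 is 362 and rank 4 is 411.
Interpolate: 362 + 0.8·(411 − 362) = 362 + 0.8·49 = 401.2.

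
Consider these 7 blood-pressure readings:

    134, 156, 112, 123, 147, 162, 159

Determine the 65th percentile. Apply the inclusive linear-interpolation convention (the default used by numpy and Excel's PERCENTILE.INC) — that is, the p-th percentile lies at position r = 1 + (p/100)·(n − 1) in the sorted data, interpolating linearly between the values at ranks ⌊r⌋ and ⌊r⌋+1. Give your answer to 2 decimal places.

Sorted: 112, 123, 134, 147, 156, 159, 162.
n = 7.
r = 1 + (65/100)·(7 − 1) = 1 + 3.9 = 4.9.
Rank 4 is 147 and rank 5 is 156.
Interpolate: 147 + 0.9·(156 − 147) = 147 + 0.9·9 = 155.1.

155.10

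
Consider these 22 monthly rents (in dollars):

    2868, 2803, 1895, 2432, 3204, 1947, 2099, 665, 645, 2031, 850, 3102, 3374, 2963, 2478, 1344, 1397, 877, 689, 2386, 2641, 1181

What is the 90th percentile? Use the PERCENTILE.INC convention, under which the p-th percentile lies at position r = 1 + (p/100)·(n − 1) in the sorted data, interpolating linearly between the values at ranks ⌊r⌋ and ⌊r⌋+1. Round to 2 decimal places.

Sorted: 645, 665, 689, 850, 877, 1181, 1344, 1397, 1895, 1947, 2031, 2099, 2386, 2432, 2478, 2641, 2803, 2868, 2963, 3102, 3204, 3374.
n = 22.
r = 1 + (90/100)·(22 − 1) = 1 + 18.9 = 19.9.
Rank 19 is 2963 and rank 20 is 3102.
Interpolate: 2963 + 0.9·(3102 − 2963) = 2963 + 0.9·139 = 3088.1.

3088.10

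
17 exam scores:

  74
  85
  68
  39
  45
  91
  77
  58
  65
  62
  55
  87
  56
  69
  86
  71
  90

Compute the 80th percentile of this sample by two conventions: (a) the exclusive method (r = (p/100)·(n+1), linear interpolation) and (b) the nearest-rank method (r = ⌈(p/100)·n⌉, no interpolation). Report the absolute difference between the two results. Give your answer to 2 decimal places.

Sorted: 39, 45, 55, 56, 58, 62, 65, 68, 69, 71, 74, 77, 85, 86, 87, 90, 91.
n = 17.
(a) r = 14.4; between ranks 14 (86) and 15 (87): 86.4.
(b) the nearest-rank method: rank 14 → 86.
|86.4 − 86| = 0.4.

0.40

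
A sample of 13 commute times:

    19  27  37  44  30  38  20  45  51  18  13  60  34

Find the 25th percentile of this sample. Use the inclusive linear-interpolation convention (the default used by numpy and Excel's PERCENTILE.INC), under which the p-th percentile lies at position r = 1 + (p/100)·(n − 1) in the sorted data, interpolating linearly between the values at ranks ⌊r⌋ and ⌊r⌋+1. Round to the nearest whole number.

Sorted: 13, 18, 19, 20, 27, 30, 34, 37, 38, 44, 45, 51, 60.
n = 13.
r = 1 + (25/100)·(13 − 1) = 1 + 3 = 4.
r is an integer, so P25 is the value at rank 4: 20.

20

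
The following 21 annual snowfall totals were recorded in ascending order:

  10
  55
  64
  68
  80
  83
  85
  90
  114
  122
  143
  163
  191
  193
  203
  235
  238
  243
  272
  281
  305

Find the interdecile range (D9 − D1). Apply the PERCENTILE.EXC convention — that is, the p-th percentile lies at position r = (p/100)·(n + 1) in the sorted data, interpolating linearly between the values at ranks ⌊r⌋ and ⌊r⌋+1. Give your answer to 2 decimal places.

222.40

n = 21.
P10: r = 2.2; ranks 2–3 are 55, 64; interpolating gives 56.8.
P90: r = 19.8; ranks 19–20 are 272, 281; interpolating gives 279.2.
Difference: 279.2 − 56.8 = 222.4.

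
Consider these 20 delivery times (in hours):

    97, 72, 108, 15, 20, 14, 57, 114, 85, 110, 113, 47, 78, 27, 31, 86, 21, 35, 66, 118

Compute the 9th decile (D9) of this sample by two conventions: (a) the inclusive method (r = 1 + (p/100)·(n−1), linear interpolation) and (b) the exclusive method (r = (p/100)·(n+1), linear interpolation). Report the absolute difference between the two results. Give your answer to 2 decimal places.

Sorted: 14, 15, 20, 21, 27, 31, 35, 47, 57, 66, 72, 78, 85, 86, 97, 108, 110, 113, 114, 118.
n = 20.
(a) r = 18.1; between ranks 18 (113) and 19 (114): 113.1.
(b) r = 18.9; between ranks 18 (113) and 19 (114): 113.9.
|113.1 − 113.9| = 0.8.

0.80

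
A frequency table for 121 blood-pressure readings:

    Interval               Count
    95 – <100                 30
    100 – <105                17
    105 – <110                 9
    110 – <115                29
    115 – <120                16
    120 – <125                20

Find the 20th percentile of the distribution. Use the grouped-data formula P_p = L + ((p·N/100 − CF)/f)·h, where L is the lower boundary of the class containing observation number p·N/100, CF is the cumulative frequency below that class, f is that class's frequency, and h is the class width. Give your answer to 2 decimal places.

N = 121; target position k = 20/100 · 121 = 24.2.
Cumulative frequencies: 30, 47, 56, 85, 101, 121.
Observation 24.2 falls in the class 95 – <100.
L = 95, CF = 0, f = 30, h = 5.
P20 = 95 + ((24.2 − 0)/30)·5 = 95 + 4.03333 = 99.0333.

99.03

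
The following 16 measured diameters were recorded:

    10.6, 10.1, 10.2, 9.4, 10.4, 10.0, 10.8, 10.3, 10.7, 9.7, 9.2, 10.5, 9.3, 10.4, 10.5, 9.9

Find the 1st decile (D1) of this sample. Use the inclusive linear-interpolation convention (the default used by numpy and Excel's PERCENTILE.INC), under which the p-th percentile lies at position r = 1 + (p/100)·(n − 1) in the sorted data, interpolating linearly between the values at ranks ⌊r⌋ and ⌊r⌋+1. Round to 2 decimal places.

Sorted: 9.2, 9.3, 9.4, 9.7, 9.9, 10.0, 10.1, 10.2, 10.3, 10.4, 10.4, 10.5, 10.5, 10.6, 10.7, 10.8.
n = 16.
r = 1 + (10/100)·(16 − 1) = 1 + 1.5 = 2.5.
Rank 2 is 9.3 and rank 3 is 9.4.
Interpolate: 9.3 + 0.5·(9.4 − 9.3) = 9.3 + 0.5·0.1 = 9.35.

9.35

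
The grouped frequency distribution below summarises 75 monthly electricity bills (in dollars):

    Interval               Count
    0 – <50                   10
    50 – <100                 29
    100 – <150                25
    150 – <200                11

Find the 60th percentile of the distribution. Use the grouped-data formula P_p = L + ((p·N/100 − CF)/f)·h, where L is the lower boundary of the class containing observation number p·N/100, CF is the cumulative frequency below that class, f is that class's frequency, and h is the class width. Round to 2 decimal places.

N = 75; target position k = 60/100 · 75 = 45.
Cumulative frequencies: 10, 39, 64, 75.
Observation 45 falls in the class 100 – <150.
L = 100, CF = 39, f = 25, h = 50.
P60 = 100 + ((45 − 39)/25)·50 = 100 + 12 = 112.

112.00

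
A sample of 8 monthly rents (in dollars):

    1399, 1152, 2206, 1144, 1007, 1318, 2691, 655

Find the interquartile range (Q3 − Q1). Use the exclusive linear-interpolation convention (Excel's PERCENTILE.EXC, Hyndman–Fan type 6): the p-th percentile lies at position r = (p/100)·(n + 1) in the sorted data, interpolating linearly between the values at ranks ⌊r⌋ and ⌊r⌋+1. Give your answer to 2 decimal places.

963.00

Sorted: 655, 1007, 1144, 1152, 1318, 1399, 2206, 2691.
n = 8.
P25: r = 2.25; ranks 2–3 are 1007, 1144; interpolating gives 1041.25.
P75: r = 6.75; ranks 6–7 are 1399, 2206; interpolating gives 2004.25.
Difference: 2004.25 − 1041.25 = 963.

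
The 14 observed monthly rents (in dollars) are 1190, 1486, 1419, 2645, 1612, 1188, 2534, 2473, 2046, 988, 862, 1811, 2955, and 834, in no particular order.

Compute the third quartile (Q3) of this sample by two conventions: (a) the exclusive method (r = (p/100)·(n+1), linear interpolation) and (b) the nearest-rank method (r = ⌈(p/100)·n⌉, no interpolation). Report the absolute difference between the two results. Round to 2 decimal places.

Sorted: 834, 862, 988, 1188, 1190, 1419, 1486, 1612, 1811, 2046, 2473, 2534, 2645, 2955.
n = 14.
(a) r = 11.25; between ranks 11 (2473) and 12 (2534): 2488.25.
(b) the nearest-rank method: rank 11 → 2473.
|2488.25 − 2473| = 15.25.

15.25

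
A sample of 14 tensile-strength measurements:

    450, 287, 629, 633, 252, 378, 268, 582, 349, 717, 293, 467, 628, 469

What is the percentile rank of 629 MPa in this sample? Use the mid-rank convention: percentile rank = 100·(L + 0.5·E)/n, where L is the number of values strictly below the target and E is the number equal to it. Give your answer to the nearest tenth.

Sorted: 252, 268, 287, 293, 349, 378, 450, 467, 469, 582, 628, 629, 633, 717.
Count below 629: L = 11; count equal: E = 1; n = 14.
Percentile rank = 100·(11 + 0.5·1)/14 = 100·11.5/14 = 82.14.

82.1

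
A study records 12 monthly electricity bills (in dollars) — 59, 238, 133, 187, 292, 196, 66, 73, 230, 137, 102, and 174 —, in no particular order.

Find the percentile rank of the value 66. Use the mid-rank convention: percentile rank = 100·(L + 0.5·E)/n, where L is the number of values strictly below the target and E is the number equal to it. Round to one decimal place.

Sorted: 59, 66, 73, 102, 133, 137, 174, 187, 196, 230, 238, 292.
Count below 66: L = 1; count equal: E = 1; n = 12.
Percentile rank = 100·(1 + 0.5·1)/12 = 100·1.5/12 = 12.5.

12.5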